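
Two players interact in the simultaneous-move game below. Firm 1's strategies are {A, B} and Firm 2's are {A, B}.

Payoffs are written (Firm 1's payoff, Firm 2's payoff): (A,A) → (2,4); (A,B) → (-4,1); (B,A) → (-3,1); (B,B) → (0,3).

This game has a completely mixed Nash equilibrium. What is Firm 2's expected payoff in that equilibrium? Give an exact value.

First find p, the probability Firm 1 plays A, from Firm 2's indifference between A and B: 4p + (1−p) = p + 3(1−p), giving p = 2/5.
Since Firm 2 is indifferent in equilibrium, Firm 2's expected payoff equals the payoff from either column against (2/5, 3/5). Using A: 4(2/5) + (3/5) = 11/5.

11/5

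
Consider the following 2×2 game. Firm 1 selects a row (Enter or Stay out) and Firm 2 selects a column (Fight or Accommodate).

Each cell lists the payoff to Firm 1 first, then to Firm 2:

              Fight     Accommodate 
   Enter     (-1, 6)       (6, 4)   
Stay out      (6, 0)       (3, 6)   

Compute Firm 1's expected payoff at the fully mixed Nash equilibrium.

39/10

First find y, the probability Firm 2 plays Fight, from Firm 1's indifference between Enter and Stay out: −y + 6(1−y) = 6y + 3(1−y), giving y = 3/10.
Since Firm 1 is indifferent in equilibrium, Firm 1's expected payoff equals the payoff from either row against (3/10, 7/10). Using Enter: −(3/10) + 6(7/10) = 39/10.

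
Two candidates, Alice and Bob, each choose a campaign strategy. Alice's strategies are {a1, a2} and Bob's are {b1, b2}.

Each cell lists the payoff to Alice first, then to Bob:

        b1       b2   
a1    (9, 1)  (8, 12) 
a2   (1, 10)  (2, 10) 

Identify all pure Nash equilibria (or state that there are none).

(a1, b1): Bob prefers b2 (12 > 1) — not an equilibrium.
(a1, b2): Alice gets 8 ≥ 2 from a2, and Bob gets 12 ≥ 1 from b1 — Nash equilibrium.
(a2, b1): Alice prefers a1 (9 > 1) — not an equilibrium.
(a2, b2): Alice prefers a1 (8 > 2) — not an equilibrium.

(a1, b2)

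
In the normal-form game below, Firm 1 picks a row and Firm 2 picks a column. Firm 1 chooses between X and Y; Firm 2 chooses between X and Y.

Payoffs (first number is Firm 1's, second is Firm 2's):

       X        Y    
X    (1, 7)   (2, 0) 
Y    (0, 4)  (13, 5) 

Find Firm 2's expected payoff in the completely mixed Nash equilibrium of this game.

First find x, the probability Firm 1 plays X, from Firm 2's indifference between X and Y: 7x + 4(1−x) = 5(1−x), giving x = 1/8.
Since Firm 2 is indifferent in equilibrium, Firm 2's expected payoff equals the payoff from either column against (1/8, 7/8). Using X: 7(1/8) + 4(7/8) = 35/8.

35/8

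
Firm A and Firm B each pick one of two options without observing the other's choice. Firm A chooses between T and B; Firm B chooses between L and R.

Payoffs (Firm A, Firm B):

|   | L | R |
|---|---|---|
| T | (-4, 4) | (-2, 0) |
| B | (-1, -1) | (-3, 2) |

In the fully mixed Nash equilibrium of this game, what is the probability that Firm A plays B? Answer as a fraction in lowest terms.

Let p be the probability that Firm A plays T. In a completely mixed equilibrium, Firm B must be indifferent between L and R.
Firm B's expected payoff from L is 4p − (1−p); from R it is 2(1−p).
Setting these equal: 5p − 1 = −2p + 2, so p = 3/7.
Therefore Firm A plays B with probability 1 − 3/7 = 4/7.

4/7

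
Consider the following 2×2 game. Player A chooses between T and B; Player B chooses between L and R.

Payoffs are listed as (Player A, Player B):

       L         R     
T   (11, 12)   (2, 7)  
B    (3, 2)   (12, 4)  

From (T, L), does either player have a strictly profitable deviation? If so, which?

Neither

Player A at (T, L) earns 11; deviating to B yields 3 — not better.
Player B earns 12; deviating to R yields 7 — not better.
Neither player can strictly improve; the profile is a Nash equilibrium.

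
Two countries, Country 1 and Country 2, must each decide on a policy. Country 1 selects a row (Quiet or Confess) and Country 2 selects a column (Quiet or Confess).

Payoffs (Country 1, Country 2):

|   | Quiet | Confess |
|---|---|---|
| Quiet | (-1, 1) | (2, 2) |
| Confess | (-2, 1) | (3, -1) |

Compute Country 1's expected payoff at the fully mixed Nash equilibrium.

1/2

First find y, the probability Country 2 plays Quiet, from Country 1's indifference between Quiet and Confess: −y + 2(1−y) = −2y + 3(1−y), giving y = 1/2.
Since Country 1 is indifferent in equilibrium, Country 1's expected payoff equals the payoff from either row against (1/2, 1/2). Using Quiet: −(1/2) + 2(1/2) = 1/2.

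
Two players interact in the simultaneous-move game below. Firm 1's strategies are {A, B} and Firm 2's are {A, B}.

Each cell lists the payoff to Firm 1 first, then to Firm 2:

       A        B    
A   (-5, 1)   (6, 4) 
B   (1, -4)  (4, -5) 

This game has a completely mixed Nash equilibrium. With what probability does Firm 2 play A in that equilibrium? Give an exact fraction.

1/4

Let q be the probability that Firm 2 plays A. In a completely mixed equilibrium, Firm 1 must be indifferent between A and B.
Firm 1's expected payoff from A is −5q + 6(1−q); from B it is q + 4(1−q).
Setting these equal: −11q + 6 = −3q + 4, so q = 1/4.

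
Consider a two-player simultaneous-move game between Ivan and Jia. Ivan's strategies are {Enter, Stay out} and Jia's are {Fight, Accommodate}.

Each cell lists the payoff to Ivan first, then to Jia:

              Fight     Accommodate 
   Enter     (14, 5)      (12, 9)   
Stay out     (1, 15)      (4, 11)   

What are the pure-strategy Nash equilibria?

(Enter, Fight): Jia prefers Accommodate (9 > 5) — not an equilibrium.
(Enter, Accommodate): Ivan gets 12 ≥ 4 from Stay out, and Jia gets 9 ≥ 5 from Fight — Nash equilibrium.
(Stay out, Fight): Ivan prefers Enter (14 > 1) — not an equilibrium.
(Stay out, Accommodate): Ivan prefers Enter (12 > 4); Jia prefers Fight (15 > 11) — not an equilibrium.

(Enter, Accommodate)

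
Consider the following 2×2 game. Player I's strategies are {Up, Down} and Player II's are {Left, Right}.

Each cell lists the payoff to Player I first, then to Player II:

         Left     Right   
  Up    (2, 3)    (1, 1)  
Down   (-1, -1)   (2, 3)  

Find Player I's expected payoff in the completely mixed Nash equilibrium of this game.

First find q, the probability Player II plays Left, from Player I's indifference between Up and Down: 2q + (1−q) = −q + 2(1−q), giving q = 1/4.
Since Player I is indifferent in equilibrium, Player I's expected payoff equals the payoff from either row against (1/4, 3/4). Using Up: 2(1/4) + (3/4) = 5/4.

5/4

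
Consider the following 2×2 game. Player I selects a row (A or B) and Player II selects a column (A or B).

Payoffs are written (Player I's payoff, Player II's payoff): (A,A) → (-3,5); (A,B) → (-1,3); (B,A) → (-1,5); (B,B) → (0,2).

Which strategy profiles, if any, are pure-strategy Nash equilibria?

(A, A): Player I prefers B (-1 > -3) — not an equilibrium.
(A, B): Player I prefers B (0 > -1); Player II prefers A (5 > 3) — not an equilibrium.
(B, A): Player I gets -1 ≥ -3 from A, and Player II gets 5 ≥ 2 from B — Nash equilibrium.
(B, B): Player II prefers A (5 > 2) — not an equilibrium.

(B, A)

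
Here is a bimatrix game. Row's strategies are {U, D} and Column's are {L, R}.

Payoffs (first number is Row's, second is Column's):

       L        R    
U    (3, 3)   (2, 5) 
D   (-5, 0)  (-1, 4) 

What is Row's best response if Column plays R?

U

Against R, Row earns 2 from U and -1 from D.
So U is the best response.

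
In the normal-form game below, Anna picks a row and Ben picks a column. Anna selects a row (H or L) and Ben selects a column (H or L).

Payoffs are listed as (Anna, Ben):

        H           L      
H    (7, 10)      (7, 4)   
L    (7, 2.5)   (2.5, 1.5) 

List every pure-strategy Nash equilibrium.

(H, H) and (L, H)

(H, H): Anna gets 7 ≥ 7 from L, and Ben gets 10 ≥ 4 from L — Nash equilibrium.
(H, L): Ben prefers H (10 > 4) — not an equilibrium.
(L, H): Anna gets 7 ≥ 7 from H, and Ben gets 2.5 ≥ 1.5 from L — Nash equilibrium.
(L, L): Anna prefers H (7 > 2.5); Ben prefers H (2.5 > 1.5) — not an equilibrium.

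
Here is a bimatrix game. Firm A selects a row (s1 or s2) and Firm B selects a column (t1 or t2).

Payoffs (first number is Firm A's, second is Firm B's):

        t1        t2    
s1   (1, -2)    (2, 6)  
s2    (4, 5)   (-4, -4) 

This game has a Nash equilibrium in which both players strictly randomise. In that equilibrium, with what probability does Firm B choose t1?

Let c be the probability that Firm B plays t1. In a completely mixed equilibrium, Firm A must be indifferent between s1 and s2.
Firm A's expected payoff from s1 is c + 2(1−c); from s2 it is 4c − 4(1−c).
Setting these equal: −c + 2 = 8c − 4, so c = 2/3.

2/3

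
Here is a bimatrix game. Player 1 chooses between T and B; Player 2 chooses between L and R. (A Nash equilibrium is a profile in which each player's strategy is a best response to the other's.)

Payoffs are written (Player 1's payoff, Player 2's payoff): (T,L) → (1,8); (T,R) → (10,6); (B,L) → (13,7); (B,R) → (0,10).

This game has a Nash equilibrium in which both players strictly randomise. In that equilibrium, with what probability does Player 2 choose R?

Let y be the probability that Player 2 plays L. In a completely mixed equilibrium, Player 1 must be indifferent between T and B.
Player 1's expected payoff from T is y + 10(1−y); from B it is 13y.
Setting these equal: −9y + 10 = 13y, so y = 5/11.
Therefore Player 2 plays R with probability 1 − 5/11 = 6/11.

6/11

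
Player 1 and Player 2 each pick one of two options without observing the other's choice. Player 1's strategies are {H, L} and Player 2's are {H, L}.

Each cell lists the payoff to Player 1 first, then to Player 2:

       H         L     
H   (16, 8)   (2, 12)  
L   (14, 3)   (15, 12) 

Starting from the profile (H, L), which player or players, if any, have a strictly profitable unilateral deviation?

Player 1

Player 1 at (H, L) earns 2; deviating to L yields 15 — a strict improvement.
Player 2 earns 12; deviating to H yields 8 — not better.
Only Player 1 has a strictly profitable deviation.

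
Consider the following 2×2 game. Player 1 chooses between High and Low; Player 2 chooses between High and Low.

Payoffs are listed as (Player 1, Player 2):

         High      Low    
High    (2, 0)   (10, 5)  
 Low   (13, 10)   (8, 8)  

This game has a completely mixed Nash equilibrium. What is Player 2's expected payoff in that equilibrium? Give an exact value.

First find p, the probability Player 1 plays High, from Player 2's indifference between High and Low: 10(1−p) = 5p + 8(1−p), giving p = 2/7.
Since Player 2 is indifferent in equilibrium, Player 2's expected payoff equals the payoff from either column against (2/7, 5/7). Using High: 10(5/7) = 50/7.

50/7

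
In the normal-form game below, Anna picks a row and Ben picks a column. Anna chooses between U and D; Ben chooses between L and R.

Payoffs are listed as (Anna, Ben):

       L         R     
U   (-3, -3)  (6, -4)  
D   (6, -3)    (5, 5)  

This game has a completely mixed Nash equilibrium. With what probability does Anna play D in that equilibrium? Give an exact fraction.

1/9

Let p be the probability that Anna plays U. In a completely mixed equilibrium, Ben must be indifferent between L and R.
Ben's expected payoff from L is −3p − 3(1−p); from R it is −4p + 5(1−p).
Setting these equal: -3 = −9p + 5, so p = 8/9.
Therefore Anna plays D with probability 1 − 8/9 = 1/9.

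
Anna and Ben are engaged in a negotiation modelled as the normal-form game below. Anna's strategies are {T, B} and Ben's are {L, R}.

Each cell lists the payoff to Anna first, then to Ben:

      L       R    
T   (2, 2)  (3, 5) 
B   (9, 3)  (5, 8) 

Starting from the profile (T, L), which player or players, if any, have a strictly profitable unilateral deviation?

Anna at (T, L) earns 2; deviating to B yields 9 — a strict improvement.
Ben earns 2; deviating to R yields 5 — a strict improvement.
Both Anna and Ben have strictly profitable deviations.

Both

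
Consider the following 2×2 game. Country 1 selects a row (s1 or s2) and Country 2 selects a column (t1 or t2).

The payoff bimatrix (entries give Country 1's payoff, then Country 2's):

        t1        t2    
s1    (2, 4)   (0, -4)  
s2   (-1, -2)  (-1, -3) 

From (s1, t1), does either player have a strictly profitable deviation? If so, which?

Country 1 at (s1, t1) earns 2; deviating to s2 yields -1 — not better.
Country 2 earns 4; deviating to t2 yields -4 — not better.
Neither player can strictly improve; the profile is a Nash equilibrium.

Neither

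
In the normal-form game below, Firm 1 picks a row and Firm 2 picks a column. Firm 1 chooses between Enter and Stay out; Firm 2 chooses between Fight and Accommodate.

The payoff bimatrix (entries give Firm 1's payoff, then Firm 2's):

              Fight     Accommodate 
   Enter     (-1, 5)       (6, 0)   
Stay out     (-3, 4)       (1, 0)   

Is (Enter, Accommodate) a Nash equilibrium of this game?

At (Enter, Accommodate), Firm 1 earns 6; switching to Stay out would give 1, so Firm 1 has no profitable deviation.
Firm 2 earns 0; switching to Fight would give 5, so Firm 2 would deviate.
Since at least one player can profitably deviate, this is not a Nash equilibrium.

No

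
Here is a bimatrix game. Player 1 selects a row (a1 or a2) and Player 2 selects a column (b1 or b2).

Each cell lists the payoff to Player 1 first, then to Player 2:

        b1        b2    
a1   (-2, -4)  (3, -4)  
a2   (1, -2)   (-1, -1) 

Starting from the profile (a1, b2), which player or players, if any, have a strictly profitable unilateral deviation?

Player 1 at (a1, b2) earns 3; deviating to a2 yields -1 — not better.
Player 2 earns -4; deviating to b1 yields -4 — not better.
Neither player can strictly improve; the profile is a Nash equilibrium.

Neither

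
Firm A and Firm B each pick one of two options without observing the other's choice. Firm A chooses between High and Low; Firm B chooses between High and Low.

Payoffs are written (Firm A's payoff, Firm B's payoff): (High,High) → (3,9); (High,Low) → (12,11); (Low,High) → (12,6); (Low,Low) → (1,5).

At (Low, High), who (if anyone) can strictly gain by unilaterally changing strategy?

Firm A at (Low, High) earns 12; deviating to High yields 3 — not better.
Firm B earns 6; deviating to Low yields 5 — not better.
Neither player can strictly improve; the profile is a Nash equilibrium.

Neither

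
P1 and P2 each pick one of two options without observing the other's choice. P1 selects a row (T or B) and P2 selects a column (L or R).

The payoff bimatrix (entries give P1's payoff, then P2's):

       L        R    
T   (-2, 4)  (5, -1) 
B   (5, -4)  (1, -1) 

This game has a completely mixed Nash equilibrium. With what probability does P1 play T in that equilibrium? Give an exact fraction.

Let x be the probability that P1 plays T. In a completely mixed equilibrium, P2 must be indifferent between L and R.
P2's expected payoff from L is 4x − 4(1−x); from R it is −x − (1−x).
Setting these equal: 8x − 4 = -1, so x = 3/8.

3/8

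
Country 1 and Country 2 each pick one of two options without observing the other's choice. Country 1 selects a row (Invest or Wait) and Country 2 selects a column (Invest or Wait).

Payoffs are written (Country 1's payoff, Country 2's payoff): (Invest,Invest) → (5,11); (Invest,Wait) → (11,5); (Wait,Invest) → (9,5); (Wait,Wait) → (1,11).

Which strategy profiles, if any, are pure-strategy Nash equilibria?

none

(Invest, Invest): Country 1 prefers Wait (9 > 5) — not an equilibrium.
(Invest, Wait): Country 2 prefers Invest (11 > 5) — not an equilibrium.
(Wait, Invest): Country 2 prefers Wait (11 > 5) — not an equilibrium.
(Wait, Wait): Country 1 prefers Invest (11 > 1) — not an equilibrium.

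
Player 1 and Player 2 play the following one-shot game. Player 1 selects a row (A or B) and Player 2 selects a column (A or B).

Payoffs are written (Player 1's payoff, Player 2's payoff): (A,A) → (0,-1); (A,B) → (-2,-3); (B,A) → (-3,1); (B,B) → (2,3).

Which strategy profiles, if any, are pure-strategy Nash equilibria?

(A, A): Player 1 gets 0 ≥ -3 from B, and Player 2 gets -1 ≥ -3 from B — Nash equilibrium.
(A, B): Player 1 prefers B (2 > -2); Player 2 prefers A (-1 > -3) — not an equilibrium.
(B, A): Player 1 prefers A (0 > -3); Player 2 prefers B (3 > 1) — not an equilibrium.
(B, B): Player 1 gets 2 ≥ -2 from A, and Player 2 gets 3 ≥ 1 from A — Nash equilibrium.

(A, A) and (B, B)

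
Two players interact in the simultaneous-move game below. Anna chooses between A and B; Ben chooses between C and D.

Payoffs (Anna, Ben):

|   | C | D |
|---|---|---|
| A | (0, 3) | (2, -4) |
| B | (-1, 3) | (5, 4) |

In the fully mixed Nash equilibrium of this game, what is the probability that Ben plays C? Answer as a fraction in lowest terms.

Let c be the probability that Ben plays C. In a completely mixed equilibrium, Anna must be indifferent between A and B.
Anna's expected payoff from A is 2(1−c); from B it is −c + 5(1−c).
Setting these equal: −2c + 2 = −6c + 5, so c = 3/4.

3/4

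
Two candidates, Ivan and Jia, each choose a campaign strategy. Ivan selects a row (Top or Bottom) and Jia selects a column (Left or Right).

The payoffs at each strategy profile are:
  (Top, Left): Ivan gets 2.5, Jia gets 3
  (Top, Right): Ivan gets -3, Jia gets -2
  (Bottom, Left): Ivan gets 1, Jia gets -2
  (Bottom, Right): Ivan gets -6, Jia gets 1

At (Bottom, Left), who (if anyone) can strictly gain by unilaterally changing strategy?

Both

Ivan at (Bottom, Left) earns 1; deviating to Top yields 2.5 — a strict improvement.
Jia earns -2; deviating to Right yields 1 — a strict improvement.
Both Ivan and Jia have strictly profitable deviations.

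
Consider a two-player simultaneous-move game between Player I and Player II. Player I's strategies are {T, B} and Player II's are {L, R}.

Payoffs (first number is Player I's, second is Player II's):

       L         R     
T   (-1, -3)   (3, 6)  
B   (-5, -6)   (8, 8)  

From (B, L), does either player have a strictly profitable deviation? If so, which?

Both

Player I at (B, L) earns -5; deviating to T yields -1 — a strict improvement.
Player II earns -6; deviating to R yields 8 — a strict improvement.
Both Player I and Player II have strictly profitable deviations.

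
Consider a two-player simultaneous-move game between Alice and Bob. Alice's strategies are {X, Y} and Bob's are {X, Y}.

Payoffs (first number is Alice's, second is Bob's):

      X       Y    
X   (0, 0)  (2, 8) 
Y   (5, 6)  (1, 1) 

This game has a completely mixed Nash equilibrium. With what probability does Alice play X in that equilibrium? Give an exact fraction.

5/13

Let p be the probability that Alice plays X. In a completely mixed equilibrium, Bob must be indifferent between X and Y.
Bob's expected payoff from X is 6(1−p); from Y it is 8p + (1−p).
Setting these equal: −6p + 6 = 7p + 1, so p = 5/13.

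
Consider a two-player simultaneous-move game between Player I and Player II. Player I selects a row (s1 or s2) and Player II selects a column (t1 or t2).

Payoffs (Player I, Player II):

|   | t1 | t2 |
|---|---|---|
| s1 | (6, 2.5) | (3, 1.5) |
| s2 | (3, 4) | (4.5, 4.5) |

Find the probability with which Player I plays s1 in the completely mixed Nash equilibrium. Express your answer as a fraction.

1/3

Let p be the probability that Player I plays s1. In a completely mixed equilibrium, Player II must be indifferent between t1 and t2.
Player II's expected payoff from t1 is 2.5p + 4(1−p); from t2 it is 1.5p + 4.5(1−p).
Setting these equal: −1.5p + 4 = −3p + 4.5, so p = 1/3.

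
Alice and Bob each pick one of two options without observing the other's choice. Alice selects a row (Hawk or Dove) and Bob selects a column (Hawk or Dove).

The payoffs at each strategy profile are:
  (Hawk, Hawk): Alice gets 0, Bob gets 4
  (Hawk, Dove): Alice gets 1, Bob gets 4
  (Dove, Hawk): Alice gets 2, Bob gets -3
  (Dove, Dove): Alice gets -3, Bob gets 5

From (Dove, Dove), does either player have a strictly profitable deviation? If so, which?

Alice at (Dove, Dove) earns -3; deviating to Hawk yields 1 — a strict improvement.
Bob earns 5; deviating to Hawk yields -3 — not better.
Only Alice has a strictly profitable deviation.

Alice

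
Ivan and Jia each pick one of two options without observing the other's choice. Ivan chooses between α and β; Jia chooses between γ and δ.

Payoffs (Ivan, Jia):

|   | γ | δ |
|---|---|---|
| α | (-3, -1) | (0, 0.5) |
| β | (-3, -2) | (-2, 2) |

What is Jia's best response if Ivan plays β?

Against β, Jia earns -2 from γ and 2 from δ.
So δ is the best response.

δ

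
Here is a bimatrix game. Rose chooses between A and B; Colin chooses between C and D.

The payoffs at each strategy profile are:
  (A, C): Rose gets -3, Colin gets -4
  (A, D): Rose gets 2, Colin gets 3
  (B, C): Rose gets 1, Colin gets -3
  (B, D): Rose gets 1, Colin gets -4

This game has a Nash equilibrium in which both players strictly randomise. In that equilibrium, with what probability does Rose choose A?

1/8

Let x be the probability that Rose plays A. In a completely mixed equilibrium, Colin must be indifferent between C and D.
Colin's expected payoff from C is −4x − 3(1−x); from D it is 3x − 4(1−x).
Setting these equal: −x − 3 = 7x − 4, so x = 1/8.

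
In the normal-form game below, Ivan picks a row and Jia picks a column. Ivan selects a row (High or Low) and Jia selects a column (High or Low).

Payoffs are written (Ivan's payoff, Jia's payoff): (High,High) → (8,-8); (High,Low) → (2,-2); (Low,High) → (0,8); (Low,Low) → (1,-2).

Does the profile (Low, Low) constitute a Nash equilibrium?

No

At (Low, Low), Ivan earns 1; switching to High would give 2, so Ivan would deviate.
Jia earns -2; switching to High would give 8, so Jia would deviate.
Since at least one player can profitably deviate, this is not a Nash equilibrium.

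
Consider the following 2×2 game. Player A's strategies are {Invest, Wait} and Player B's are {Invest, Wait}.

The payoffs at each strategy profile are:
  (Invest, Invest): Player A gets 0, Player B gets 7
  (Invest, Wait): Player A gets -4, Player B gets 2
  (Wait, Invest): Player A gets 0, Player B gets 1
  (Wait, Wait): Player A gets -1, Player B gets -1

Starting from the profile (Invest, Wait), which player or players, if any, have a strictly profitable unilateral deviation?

Player A at (Invest, Wait) earns -4; deviating to Wait yields -1 — a strict improvement.
Player B earns 2; deviating to Invest yields 7 — a strict improvement.
Both Player A and Player B have strictly profitable deviations.

Both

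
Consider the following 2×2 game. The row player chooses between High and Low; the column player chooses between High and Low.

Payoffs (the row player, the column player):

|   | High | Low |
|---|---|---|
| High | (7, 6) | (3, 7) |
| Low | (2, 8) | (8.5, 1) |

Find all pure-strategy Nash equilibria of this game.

(High, High): the column player prefers Low (7 > 6) — not an equilibrium.
(High, Low): the row player prefers Low (8.5 > 3) — not an equilibrium.
(Low, High): the row player prefers High (7 > 2) — not an equilibrium.
(Low, Low): the column player prefers High (8 > 1) — not an equilibrium.

none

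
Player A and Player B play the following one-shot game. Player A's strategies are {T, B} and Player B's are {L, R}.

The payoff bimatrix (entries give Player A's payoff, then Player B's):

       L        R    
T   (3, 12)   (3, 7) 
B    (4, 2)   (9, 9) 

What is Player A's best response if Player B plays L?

B

Against L, Player A earns 3 from T and 4 from B.
So B is the best response.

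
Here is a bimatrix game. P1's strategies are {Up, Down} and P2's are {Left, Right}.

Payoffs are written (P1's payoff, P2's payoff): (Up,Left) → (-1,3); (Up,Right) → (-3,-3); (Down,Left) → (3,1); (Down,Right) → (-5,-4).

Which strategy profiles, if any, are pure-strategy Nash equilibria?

(Down, Left)

(Up, Left): P1 prefers Down (3 > -1) — not an equilibrium.
(Up, Right): P2 prefers Left (3 > -3) — not an equilibrium.
(Down, Left): P1 gets 3 ≥ -1 from Up, and P2 gets 1 ≥ -4 from Right — Nash equilibrium.
(Down, Right): P1 prefers Up (-3 > -5); P2 prefers Left (1 > -4) — not an equilibrium.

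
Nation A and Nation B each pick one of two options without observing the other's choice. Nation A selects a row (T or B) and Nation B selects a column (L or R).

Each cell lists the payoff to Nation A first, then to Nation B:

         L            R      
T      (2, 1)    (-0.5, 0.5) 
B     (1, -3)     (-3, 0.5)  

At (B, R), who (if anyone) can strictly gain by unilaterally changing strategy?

Nation A

Nation A at (B, R) earns -3; deviating to T yields -0.5 — a strict improvement.
Nation B earns 0.5; deviating to L yields -3 — not better.
Only Nation A has a strictly profitable deviation.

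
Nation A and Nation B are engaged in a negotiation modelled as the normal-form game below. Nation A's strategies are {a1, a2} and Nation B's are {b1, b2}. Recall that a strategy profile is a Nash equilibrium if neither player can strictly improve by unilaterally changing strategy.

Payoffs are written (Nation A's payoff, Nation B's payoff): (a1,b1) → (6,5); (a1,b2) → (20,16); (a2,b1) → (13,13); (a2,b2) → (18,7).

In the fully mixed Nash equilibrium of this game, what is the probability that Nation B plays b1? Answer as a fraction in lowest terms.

2/9

Let c be the probability that Nation B plays b1. In a completely mixed equilibrium, Nation A must be indifferent between a1 and a2.
Nation A's expected payoff from a1 is 6c + 20(1−c); from a2 it is 13c + 18(1−c).
Setting these equal: −14c + 20 = −5c + 18, so c = 2/9.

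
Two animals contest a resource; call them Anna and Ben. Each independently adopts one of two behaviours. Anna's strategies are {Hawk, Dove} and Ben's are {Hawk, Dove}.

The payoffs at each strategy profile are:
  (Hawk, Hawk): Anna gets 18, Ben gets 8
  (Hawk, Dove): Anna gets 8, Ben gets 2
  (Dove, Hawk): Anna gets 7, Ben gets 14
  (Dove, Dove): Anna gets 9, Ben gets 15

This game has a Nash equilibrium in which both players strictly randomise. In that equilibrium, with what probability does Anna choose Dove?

Let x be the probability that Anna plays Hawk. In a completely mixed equilibrium, Ben must be indifferent between Hawk and Dove.
Ben's expected payoff from Hawk is 8x + 14(1−x); from Dove it is 2x + 15(1−x).
Setting these equal: −6x + 14 = −13x + 15, so x = 1/7.
Therefore Anna plays Dove with probability 1 − 1/7 = 6/7.

6/7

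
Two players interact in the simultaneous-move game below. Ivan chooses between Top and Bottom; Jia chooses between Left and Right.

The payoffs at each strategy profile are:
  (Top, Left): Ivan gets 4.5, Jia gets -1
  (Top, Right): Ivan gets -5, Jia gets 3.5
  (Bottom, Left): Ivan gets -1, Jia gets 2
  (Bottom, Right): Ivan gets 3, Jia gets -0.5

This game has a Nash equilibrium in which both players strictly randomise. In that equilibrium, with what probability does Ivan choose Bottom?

Let p be the probability that Ivan plays Top. In a completely mixed equilibrium, Jia must be indifferent between Left and Right.
Jia's expected payoff from Left is −p + 2(1−p); from Right it is 3.5p − 0.5(1−p).
Setting these equal: −3p + 2 = 4p − 0.5, so p = 5/14.
Therefore Ivan plays Bottom with probability 1 − 5/14 = 9/14.

9/14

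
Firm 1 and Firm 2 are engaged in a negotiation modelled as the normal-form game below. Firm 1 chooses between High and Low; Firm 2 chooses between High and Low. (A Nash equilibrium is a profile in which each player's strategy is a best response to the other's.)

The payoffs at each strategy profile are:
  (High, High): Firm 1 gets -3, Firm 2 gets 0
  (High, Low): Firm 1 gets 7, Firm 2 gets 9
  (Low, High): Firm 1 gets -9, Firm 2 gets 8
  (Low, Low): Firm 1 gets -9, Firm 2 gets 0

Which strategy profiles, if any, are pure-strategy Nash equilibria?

(High, Low)

(High, High): Firm 2 prefers Low (9 > 0) — not an equilibrium.
(High, Low): Firm 1 gets 7 ≥ -9 from Low, and Firm 2 gets 9 ≥ 0 from High — Nash equilibrium.
(Low, High): Firm 1 prefers High (-3 > -9) — not an equilibrium.
(Low, Low): Firm 1 prefers High (7 > -9); Firm 2 prefers High (8 > 0) — not an equilibrium.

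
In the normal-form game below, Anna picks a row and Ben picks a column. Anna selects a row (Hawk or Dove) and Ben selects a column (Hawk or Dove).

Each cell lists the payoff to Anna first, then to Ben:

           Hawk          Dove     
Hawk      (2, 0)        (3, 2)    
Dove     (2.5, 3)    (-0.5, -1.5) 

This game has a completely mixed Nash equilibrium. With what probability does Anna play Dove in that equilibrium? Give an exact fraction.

4/13

Let x be the probability that Anna plays Hawk. In a completely mixed equilibrium, Ben must be indifferent between Hawk and Dove.
Ben's expected payoff from Hawk is 3(1−x); from Dove it is 2x − 1.5(1−x).
Setting these equal: −3x + 3 = 3.5x − 1.5, so x = 9/13.
Therefore Anna plays Dove with probability 1 − 9/13 = 4/13.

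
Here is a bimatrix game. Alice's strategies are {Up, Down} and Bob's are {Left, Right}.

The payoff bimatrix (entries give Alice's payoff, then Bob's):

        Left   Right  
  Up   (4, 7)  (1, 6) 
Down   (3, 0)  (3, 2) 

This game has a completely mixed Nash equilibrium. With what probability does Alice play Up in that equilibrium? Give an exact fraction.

Let r be the probability that Alice plays Up. In a completely mixed equilibrium, Bob must be indifferent between Left and Right.
Bob's expected payoff from Left is 7r; from Right it is 6r + 2(1−r).
Setting these equal: 7r = 4r + 2, so r = 2/3.

2/3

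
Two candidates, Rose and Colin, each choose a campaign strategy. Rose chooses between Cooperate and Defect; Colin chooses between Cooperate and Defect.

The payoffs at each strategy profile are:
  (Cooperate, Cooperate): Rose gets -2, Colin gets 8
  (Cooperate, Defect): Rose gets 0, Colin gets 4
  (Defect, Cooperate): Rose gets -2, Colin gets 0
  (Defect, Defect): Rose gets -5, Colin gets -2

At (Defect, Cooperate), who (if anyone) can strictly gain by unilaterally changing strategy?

Rose at (Defect, Cooperate) earns -2; deviating to Cooperate yields -2 — not better.
Colin earns 0; deviating to Defect yields -2 — not better.
Neither player can strictly improve; the profile is a Nash equilibrium.

Neither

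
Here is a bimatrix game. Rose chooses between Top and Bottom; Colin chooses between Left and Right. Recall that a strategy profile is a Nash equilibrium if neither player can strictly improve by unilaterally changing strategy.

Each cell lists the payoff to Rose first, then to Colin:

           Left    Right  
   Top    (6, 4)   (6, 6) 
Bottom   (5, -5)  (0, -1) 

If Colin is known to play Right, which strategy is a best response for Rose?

Against Right, Rose earns 6 from Top and 0 from Bottom.
So Top is the best response.

Top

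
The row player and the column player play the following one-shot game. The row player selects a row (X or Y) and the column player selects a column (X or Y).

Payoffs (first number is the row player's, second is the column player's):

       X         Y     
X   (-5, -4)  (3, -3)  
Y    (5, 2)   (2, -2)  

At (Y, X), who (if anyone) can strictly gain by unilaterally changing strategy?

Neither

The row player at (Y, X) earns 5; deviating to X yields -5 — not better.
The column player earns 2; deviating to Y yields -2 — not better.
Neither player can strictly improve; the profile is a Nash equilibrium.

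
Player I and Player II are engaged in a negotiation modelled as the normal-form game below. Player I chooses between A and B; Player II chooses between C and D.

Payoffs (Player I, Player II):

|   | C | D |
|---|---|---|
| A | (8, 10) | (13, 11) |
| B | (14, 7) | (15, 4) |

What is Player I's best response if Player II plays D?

B

Against D, Player I earns 13 from A and 15 from B.
So B is the best response.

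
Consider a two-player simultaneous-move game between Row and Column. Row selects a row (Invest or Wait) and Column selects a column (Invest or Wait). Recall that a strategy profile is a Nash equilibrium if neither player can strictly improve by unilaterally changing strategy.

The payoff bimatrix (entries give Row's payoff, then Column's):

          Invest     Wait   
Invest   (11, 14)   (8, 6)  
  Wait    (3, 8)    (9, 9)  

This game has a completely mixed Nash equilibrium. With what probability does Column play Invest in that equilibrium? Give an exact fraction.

Let c be the probability that Column plays Invest. In a completely mixed equilibrium, Row must be indifferent between Invest and Wait.
Row's expected payoff from Invest is 11c + 8(1−c); from Wait it is 3c + 9(1−c).
Setting these equal: 3c + 8 = −6c + 9, so c = 1/9.

1/9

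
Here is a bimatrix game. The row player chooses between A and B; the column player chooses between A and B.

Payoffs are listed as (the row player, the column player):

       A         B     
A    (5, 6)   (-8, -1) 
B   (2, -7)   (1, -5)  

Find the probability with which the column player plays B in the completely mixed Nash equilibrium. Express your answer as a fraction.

1/4

Let q be the probability that the column player plays A. In a completely mixed equilibrium, the row player must be indifferent between A and B.
The row player's expected payoff from A is 5q − 8(1−q); from B it is 2q + (1−q).
Setting these equal: 13q − 8 = q + 1, so q = 3/4.
Therefore the column player plays B with probability 1 − 3/4 = 1/4.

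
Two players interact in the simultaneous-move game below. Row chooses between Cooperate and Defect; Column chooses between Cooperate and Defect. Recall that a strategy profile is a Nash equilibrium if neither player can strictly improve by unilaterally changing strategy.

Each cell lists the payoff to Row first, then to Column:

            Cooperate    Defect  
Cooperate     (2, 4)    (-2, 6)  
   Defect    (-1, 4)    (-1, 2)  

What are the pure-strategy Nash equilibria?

none

(Cooperate, Cooperate): Column prefers Defect (6 > 4) — not an equilibrium.
(Cooperate, Defect): Row prefers Defect (-1 > -2) — not an equilibrium.
(Defect, Cooperate): Row prefers Cooperate (2 > -1) — not an equilibrium.
(Defect, Defect): Column prefers Cooperate (4 > 2) — not an equilibrium.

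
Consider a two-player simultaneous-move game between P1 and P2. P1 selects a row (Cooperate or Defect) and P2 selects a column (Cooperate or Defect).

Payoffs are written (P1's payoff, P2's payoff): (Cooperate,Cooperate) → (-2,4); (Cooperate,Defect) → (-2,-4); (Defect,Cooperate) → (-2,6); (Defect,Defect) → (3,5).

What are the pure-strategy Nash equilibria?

(Cooperate, Cooperate): P1 gets -2 ≥ -2 from Defect, and P2 gets 4 ≥ -4 from Defect — Nash equilibrium.
(Cooperate, Defect): P1 prefers Defect (3 > -2); P2 prefers Cooperate (4 > -4) — not an equilibrium.
(Defect, Cooperate): P1 gets -2 ≥ -2 from Cooperate, and P2 gets 6 ≥ 5 from Defect — Nash equilibrium.
(Defect, Defect): P2 prefers Cooperate (6 > 5) — not an equilibrium.

(Cooperate, Cooperate) and (Defect, Cooperate)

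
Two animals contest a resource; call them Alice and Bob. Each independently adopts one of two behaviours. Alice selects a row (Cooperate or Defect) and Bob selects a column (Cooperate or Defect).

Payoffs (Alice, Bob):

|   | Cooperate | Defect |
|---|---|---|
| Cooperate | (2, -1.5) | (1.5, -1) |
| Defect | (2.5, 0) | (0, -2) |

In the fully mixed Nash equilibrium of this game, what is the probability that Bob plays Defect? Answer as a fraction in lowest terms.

Let y be the probability that Bob plays Cooperate. In a completely mixed equilibrium, Alice must be indifferent between Cooperate and Defect.
Alice's expected payoff from Cooperate is 2y + 1.5(1−y); from Defect it is 2.5y.
Setting these equal: 0.5y + 1.5 = 2.5y, so y = 3/4.
Therefore Bob plays Defect with probability 1 − 3/4 = 1/4.

1/4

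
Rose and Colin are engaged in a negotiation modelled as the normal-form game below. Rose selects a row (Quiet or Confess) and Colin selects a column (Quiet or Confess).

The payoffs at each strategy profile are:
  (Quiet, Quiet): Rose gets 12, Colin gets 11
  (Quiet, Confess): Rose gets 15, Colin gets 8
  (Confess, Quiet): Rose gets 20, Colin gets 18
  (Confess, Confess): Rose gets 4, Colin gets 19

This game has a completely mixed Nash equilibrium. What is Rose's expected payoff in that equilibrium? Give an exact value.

First find q, the probability Colin plays Quiet, from Rose's indifference between Quiet and Confess: 12q + 15(1−q) = 20q + 4(1−q), giving q = 11/19.
Since Rose is indifferent in equilibrium, Rose's expected payoff equals the payoff from either row against (11/19, 8/19). Using Quiet: 12(11/19) + 15(8/19) = 252/19.

252/19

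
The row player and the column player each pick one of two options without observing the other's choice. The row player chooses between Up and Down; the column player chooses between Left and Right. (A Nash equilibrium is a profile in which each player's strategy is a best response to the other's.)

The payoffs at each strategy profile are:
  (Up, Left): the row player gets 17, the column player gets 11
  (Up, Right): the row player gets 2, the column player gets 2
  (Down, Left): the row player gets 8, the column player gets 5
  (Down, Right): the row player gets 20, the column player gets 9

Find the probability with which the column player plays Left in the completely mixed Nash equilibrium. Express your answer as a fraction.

Let c be the probability that the column player plays Left. In a completely mixed equilibrium, the row player must be indifferent between Up and Down.
The row player's expected payoff from Up is 17c + 2(1−c); from Down it is 8c + 20(1−c).
Setting these equal: 15c + 2 = −12c + 20, so c = 2/3.

2/3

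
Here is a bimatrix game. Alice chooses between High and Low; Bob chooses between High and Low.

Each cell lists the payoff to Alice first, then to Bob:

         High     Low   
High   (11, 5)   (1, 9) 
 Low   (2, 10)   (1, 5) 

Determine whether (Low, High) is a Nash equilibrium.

No

At (Low, High), Alice earns 2; switching to High would give 11, so Alice would deviate.
Bob earns 10; switching to Low would give 5, so Bob has no profitable deviation.
Since at least one player can profitably deviate, this is not a Nash equilibrium.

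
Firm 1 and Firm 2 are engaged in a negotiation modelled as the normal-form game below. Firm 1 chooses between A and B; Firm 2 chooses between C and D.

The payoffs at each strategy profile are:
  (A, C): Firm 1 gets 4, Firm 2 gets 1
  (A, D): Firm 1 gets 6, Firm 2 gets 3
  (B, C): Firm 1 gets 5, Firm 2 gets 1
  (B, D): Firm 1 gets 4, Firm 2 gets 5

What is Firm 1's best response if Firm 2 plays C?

B

Against C, Firm 1 earns 4 from A and 5 from B.
So B is the best response.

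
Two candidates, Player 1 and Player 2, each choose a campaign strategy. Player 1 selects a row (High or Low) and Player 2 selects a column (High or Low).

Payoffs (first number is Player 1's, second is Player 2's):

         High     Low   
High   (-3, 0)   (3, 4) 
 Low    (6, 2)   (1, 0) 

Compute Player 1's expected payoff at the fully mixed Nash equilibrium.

21/11

First find q, the probability Player 2 plays High, from Player 1's indifference between High and Low: −3q + 3(1−q) = 6q + (1−q), giving q = 2/11.
Since Player 1 is indifferent in equilibrium, Player 1's expected payoff equals the payoff from either row against (2/11, 9/11). Using High: −3(2/11) + 3(9/11) = 21/11.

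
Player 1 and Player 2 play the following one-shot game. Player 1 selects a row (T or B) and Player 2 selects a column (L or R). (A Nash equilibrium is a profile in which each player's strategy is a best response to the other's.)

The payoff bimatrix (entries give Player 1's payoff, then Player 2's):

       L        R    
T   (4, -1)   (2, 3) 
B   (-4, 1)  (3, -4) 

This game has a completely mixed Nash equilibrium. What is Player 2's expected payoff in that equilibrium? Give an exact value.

-1/9

First find x, the probability Player 1 plays T, from Player 2's indifference between L and R: −x + (1−x) = 3x − 4(1−x), giving x = 5/9.
Since Player 2 is indifferent in equilibrium, Player 2's expected payoff equals the payoff from either column against (5/9, 4/9). Using L: −(5/9) + (4/9) = -1/9.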